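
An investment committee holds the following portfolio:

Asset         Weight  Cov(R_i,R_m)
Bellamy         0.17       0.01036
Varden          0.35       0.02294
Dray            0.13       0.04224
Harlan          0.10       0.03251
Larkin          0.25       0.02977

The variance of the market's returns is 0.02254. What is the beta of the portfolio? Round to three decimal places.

β_Bellamy = 0.01036 / 0.02254 = 0.4596
β_Varden = 0.02294 / 0.02254 = 1.0177
β_Dray = 0.04224 / 0.02254 = 1.8740
β_Harlan = 0.03251 / 0.02254 = 1.4423
β_Larkin = 0.02977 / 0.02254 = 1.3208
β_P = Σ w_i β_i = 0.17×0.4596 + 0.35×1.0177 + 0.13×1.8740 + 0.10×1.4423 + 0.25×1.3208 = 1.1524

1.152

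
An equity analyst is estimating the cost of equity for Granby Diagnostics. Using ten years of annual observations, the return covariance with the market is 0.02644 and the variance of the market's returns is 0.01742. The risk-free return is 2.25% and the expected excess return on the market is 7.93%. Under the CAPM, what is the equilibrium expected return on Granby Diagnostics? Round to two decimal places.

β = Cov(R_i, R_m) / Var(R_m) = 0.02644 / 0.01742 = 1.5178
E(R) = R_f + β × MRP = 2.25% + 1.5178 × 7.93% = 14.29%

14.29%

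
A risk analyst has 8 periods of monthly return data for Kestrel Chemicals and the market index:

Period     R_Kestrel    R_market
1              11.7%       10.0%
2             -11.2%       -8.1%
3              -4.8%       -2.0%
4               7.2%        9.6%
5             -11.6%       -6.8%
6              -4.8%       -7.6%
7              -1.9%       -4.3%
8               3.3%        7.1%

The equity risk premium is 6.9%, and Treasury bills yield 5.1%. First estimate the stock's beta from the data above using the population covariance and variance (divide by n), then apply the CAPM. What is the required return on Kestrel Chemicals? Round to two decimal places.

11.94%

Mean R_i = (11.7 − 11.2 − 4.8 + 7.2 − 11.6 − 4.8 − 1.9 + 3.3) / 8 = -1.5125%
Mean R_m = (10.0 − 8.1 − 2.0 + 9.6 − 6.8 − 7.6 − 4.3 + 7.1) / 8 = -0.2625%
Σ(R_i − R̄_i)(R_m − R̄_m) = 430.2238  ⇒  Cov = 430.2238 / 8 = 53.7780
Σ(R_m − R̄_m)² = 434.1188  ⇒  Var(R_m) = 434.1188 / 8 = 54.2649
β = Cov / Var(R_m) = 53.7780 / 54.2649 = 0.9910
E(R) = R_f + β × MRP = 5.1% + 0.9910 × 6.9% = 11.94%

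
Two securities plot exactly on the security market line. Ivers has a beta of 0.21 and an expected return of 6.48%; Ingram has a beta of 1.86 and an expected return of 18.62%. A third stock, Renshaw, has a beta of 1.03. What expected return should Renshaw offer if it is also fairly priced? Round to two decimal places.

12.51%

MRP (SML slope) = (18.62% − 6.48%) / (1.86 − 0.21) = 12.14% / 1.65 = 7.3576%
R_f (intercept) = 6.48% − 0.21 × 7.3576% = 4.9349%
E(R_Renshaw) = R_f + β × MRP = 4.9349% + 1.03 × 7.3576% = 12.51%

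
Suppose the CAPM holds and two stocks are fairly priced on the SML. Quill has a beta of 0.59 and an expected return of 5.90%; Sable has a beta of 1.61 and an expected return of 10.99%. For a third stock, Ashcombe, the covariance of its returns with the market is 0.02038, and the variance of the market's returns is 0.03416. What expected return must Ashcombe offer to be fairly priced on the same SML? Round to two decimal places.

MRP = (10.99% − 5.90%) / (1.61 − 0.59) = 4.9902%
R_f = 5.90% − 0.59 × 4.9902% = 2.9558%
β_Ashcombe = Cov / Var(R_m) = 0.02038 / 0.03416 = 0.5966
E(R_Ashcombe) = R_f + β × MRP = 2.9558% + 0.5966 × 4.9902% = 5.93%

5.93%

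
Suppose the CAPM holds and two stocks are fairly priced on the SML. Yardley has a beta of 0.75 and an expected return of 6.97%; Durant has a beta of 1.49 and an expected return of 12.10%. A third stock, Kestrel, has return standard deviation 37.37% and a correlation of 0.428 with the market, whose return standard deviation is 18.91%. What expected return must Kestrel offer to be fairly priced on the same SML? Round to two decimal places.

MRP = (12.10% − 6.97%) / (1.49 − 0.75) = 6.9324%
R_f = 6.97% − 0.75 × 6.9324% = 1.7707%
β_Kestrel = ρ·σ_i/σ_m = 0.428 × 37.37 / 18.91 = 0.8458
E(R_Kestrel) = R_f + β × MRP = 1.7707% + 0.8458 × 6.9324% = 7.63%

7.63%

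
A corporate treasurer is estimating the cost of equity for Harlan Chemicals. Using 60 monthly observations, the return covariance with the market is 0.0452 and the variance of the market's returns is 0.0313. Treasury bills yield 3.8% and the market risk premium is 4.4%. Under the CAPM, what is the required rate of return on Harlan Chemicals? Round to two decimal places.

10.15%

β = Cov(R_i, R_m) / Var(R_m) = 0.0452 / 0.0313 = 1.4441
E(R) = R_f + β × MRP = 3.8% + 1.4441 × 4.4% = 10.15%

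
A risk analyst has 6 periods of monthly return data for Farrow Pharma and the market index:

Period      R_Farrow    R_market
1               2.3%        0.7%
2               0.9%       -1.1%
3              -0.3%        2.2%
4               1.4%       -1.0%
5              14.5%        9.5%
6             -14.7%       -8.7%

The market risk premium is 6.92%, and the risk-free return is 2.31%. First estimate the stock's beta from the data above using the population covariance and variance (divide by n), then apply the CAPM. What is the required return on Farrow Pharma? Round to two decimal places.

12.83%

Mean R_i = (2.3 + 0.9 − 0.3 + 1.4 + 14.5 − 14.7) / 6 = 0.6833%
Mean R_m = (0.7 − 1.1 + 2.2 − 1.0 + 9.5 − 8.7) / 6 = 0.2667%
Σ(R_i − R̄_i)(R_m − R̄_m) = 263.1067  ⇒  Cov = 263.1067 / 6 = 43.8511
Σ(R_m − R̄_m)² = 173.0533  ⇒  Var(R_m) = 173.0533 / 6 = 28.8422
β = Cov / Var(R_m) = 43.8511 / 28.8422 = 1.5204
E(R) = R_f + β × MRP = 2.31% + 1.5204 × 6.92% = 12.83%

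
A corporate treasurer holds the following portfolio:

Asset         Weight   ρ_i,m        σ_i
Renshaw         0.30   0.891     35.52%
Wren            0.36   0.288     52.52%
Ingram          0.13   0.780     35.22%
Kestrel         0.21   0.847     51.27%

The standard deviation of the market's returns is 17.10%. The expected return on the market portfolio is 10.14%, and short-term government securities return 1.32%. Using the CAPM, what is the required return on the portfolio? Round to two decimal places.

β_Renshaw = 0.891 × 35.52% / 17.10% = 1.8508
β_Wren = 0.288 × 52.52% / 17.10% = 0.8845
β_Ingram = 0.780 × 35.22% / 17.10% = 1.6065
β_Kestrel = 0.847 × 51.27% / 17.10% = 2.5395
β_P = Σ w_i β_i = 0.30×1.8508 + 0.36×0.8845 + 0.13×1.6065 + 0.21×2.5395 = 1.6158
MRP = 10.14% − 1.32% = 8.82%
E(R_P) = R_f + β_P × MRP = 1.32% + 1.6158 × 8.82% = 15.57%

15.57%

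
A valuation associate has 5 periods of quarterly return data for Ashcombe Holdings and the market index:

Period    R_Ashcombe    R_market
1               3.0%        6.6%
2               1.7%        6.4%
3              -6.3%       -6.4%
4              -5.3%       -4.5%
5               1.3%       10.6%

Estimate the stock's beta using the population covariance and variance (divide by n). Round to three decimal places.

0.544

Mean R_i = (3.0 + 1.7 − 6.3 − 5.3 + 1.3) / 5 = -1.1200%
Mean R_m = (6.6 + 6.4 − 6.4 − 4.5 + 10.6) / 5 = 2.5400%
Σ(R_i − R̄_i)(R_m − R̄_m) = 122.8540  ⇒  Cov = 122.8540 / 5 = 24.5708
Σ(R_m − R̄_m)² = 225.8320  ⇒  Var(R_m) = 225.8320 / 5 = 45.1664
β = Cov / Var(R_m) = 24.5708 / 45.1664 = 0.5440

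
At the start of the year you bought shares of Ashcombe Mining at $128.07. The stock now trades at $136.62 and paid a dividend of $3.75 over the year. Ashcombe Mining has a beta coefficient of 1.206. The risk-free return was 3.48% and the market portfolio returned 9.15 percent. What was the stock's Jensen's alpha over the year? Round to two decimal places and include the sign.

-0.71%

Realised HPR = (P1 + D1 − P0) / P0 = (136.62 + 3.75 − 128.07) / 128.07 = 12.30 / 128.07 = 9.6041%
MRP = 9.15% − 3.48% = 5.67%
CAPM required = R_f + β·MRP = 3.48% + 1.206 × 5.67% = 10.31802%
α = realised − required = 9.6041% − 10.31802% = -0.71%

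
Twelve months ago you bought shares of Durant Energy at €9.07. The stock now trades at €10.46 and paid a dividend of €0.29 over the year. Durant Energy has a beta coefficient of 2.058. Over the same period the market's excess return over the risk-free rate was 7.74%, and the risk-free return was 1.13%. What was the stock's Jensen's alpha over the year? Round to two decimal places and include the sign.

Realised HPR = (P1 + D1 − P0) / P0 = (10.46 + 0.29 − 9.07) / 9.07 = 1.68 / 9.07 = 18.5226%
CAPM required = R_f + β·MRP = 1.13% + 2.058 × 7.74% = 17.05892%
α = realised − required = 18.5226% − 17.05892% = +1.46%

+1.46%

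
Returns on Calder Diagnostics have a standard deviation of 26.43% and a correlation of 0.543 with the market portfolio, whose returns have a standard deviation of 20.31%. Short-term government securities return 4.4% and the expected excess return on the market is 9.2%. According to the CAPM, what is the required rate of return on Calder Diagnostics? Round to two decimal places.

10.90%

β = ρ × σ_i / σ_m = 0.543 × 26.43% / 20.31% = 0.7066
E(R) = 4.4% + 0.7066 × 9.2% = 10.90%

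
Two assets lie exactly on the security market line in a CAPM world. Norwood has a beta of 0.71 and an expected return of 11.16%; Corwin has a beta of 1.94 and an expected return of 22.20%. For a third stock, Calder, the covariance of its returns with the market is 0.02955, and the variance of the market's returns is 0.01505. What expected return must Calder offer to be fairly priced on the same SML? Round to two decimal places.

MRP = (22.20% − 11.16%) / (1.94 − 0.71) = 8.9756%
R_f = 11.16% − 0.71 × 8.9756% = 4.7873%
β_Calder = Cov / Var(R_m) = 0.02955 / 0.01505 = 1.9635
E(R_Calder) = R_f + β × MRP = 4.7873% + 1.9635 × 8.9756% = 22.41%

22.41%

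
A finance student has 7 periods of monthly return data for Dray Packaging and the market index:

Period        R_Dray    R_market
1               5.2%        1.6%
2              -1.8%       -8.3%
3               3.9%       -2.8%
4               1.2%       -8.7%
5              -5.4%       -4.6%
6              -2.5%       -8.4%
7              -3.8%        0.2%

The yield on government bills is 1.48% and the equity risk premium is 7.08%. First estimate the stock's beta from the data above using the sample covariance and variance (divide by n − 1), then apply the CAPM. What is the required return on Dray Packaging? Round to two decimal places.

3.60%

Mean R_i = (5.2 − 1.8 + 3.9 + 1.2 − 5.4 − 2.5 − 3.8) / 7 = -0.4571%
Mean R_m = (1.6 − 8.3 − 2.8 − 8.7 − 4.6 − 8.4 + 0.2) / 7 = -4.4286%
Σ(R_i − R̄_i)(R_m − R̄_m) = 32.8086  ⇒  Cov = 32.8086 / 6 = 5.4681
Σ(R_m − R̄_m)² = 109.4543  ⇒  Var(R_m) = 109.4543 / 6 = 18.2424
β = Cov / Var(R_m) = 5.4681 / 18.2424 = 0.2997
E(R) = R_f + β × MRP = 1.48% + 0.2997 × 7.08% = 3.60%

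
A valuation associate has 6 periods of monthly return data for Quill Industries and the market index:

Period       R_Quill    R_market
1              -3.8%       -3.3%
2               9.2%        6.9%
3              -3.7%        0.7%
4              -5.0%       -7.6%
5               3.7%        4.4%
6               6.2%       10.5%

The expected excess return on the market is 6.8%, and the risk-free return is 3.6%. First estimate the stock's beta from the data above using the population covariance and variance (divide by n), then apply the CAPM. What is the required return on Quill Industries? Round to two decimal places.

Mean R_i = (-3.8 + 9.2 − 3.7 − 5.0 + 3.7 + 6.2) / 6 = 1.1000%
Mean R_m = (-3.3 + 6.9 + 0.7 − 7.6 + 4.4 + 10.5) / 6 = 1.9333%
Σ(R_i − R̄_i)(R_m − R̄_m) = 180.0500  ⇒  Cov = 180.0500 / 6 = 30.0083
Σ(R_m − R̄_m)² = 223.9333  ⇒  Var(R_m) = 223.9333 / 6 = 37.3222
β = Cov / Var(R_m) = 30.0083 / 37.3222 = 0.8040
E(R) = R_f + β × MRP = 3.6% + 0.8040 × 6.8% = 9.07%

9.07%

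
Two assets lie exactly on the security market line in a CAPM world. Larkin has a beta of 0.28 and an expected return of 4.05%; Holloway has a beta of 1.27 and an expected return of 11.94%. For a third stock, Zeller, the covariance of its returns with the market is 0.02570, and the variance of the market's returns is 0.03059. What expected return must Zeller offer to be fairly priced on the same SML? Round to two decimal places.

8.51%

MRP = (11.94% − 4.05%) / (1.27 − 0.28) = 7.9697%
R_f = 4.05% − 0.28 × 7.9697% = 1.8185%
β_Zeller = Cov / Var(R_m) = 0.02570 / 0.03059 = 0.8401
E(R_Zeller) = R_f + β × MRP = 1.8185% + 0.8401 × 7.9697% = 8.51%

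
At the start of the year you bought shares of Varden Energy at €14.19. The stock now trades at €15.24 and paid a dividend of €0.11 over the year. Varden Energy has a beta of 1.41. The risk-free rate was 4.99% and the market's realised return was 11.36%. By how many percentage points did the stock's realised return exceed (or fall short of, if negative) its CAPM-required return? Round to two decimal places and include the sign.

Realised HPR = (P1 + D1 − P0) / P0 = (15.24 + 0.11 − 14.19) / 14.19 = 1.16 / 14.19 = 8.1748%
MRP = 11.36% − 4.99% = 6.37%
CAPM required = R_f + β·MRP = 4.99% + 1.41 × 6.37% = 13.9717%
α = realised − required = 8.1748% − 13.9717% = -5.80%

-5.80%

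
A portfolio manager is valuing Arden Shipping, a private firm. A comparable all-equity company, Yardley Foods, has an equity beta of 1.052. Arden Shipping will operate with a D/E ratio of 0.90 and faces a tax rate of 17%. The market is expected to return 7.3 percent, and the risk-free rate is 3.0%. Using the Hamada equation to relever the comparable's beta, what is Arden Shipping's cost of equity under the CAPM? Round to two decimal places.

10.90%

β_L = β_U × [1 + (1 − t)(D/E)] = 1.052 × [1 + (1 − 0.17) × 0.90]
    = 1.052 × [1 + 0.83 × 0.90] = 1.052 × 1.7470 = 1.8378
MRP = 7.3% − 3.0% = 4.30%
E(R) = R_f + β_L × MRP = 3.0% + 1.8378 × 4.3% = 10.90%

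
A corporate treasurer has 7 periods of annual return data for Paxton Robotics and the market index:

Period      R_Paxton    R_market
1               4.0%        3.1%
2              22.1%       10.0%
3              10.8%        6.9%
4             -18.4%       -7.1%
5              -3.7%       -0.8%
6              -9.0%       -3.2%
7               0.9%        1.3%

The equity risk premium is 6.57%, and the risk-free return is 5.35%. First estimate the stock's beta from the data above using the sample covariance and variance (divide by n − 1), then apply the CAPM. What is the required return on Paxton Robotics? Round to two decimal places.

Mean R_i = (4.0 + 22.1 + 10.8 − 18.4 − 3.7 − 9.0 + 0.9) / 7 = 0.9571%
Mean R_m = (3.1 + 10.0 + 6.9 − 7.1 − 0.8 − 3.2 + 1.3) / 7 = 1.4571%
Σ(R_i − R̄_i)(R_m − R̄_m) = 461.7271  ⇒  Cov = 461.7271 / 6 = 76.9545
Σ(R_m − R̄_m)² = 205.3371  ⇒  Var(R_m) = 205.3371 / 6 = 34.2229
β = Cov / Var(R_m) = 76.9545 / 34.2229 = 2.2486
E(R) = R_f + β × MRP = 5.35% + 2.2486 × 6.57% = 20.12%

20.12%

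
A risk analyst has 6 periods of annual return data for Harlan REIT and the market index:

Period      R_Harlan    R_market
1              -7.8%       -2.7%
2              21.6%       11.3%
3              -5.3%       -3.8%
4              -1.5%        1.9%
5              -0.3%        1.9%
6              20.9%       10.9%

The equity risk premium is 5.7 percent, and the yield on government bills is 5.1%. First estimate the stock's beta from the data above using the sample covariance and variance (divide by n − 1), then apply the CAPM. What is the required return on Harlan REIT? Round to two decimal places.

16.39%

Mean R_i = (-7.8 + 21.6 − 5.3 − 1.5 − 0.3 + 20.9) / 6 = 4.6000%
Mean R_m = (-2.7 + 11.3 − 3.8 + 1.9 + 1.9 + 10.9) / 6 = 3.2500%
Σ(R_i − R̄_i)(R_m − R̄_m) = 419.9700  ⇒  Cov = 419.9700 / 5 = 83.9940
Σ(R_m − R̄_m)² = 212.0750  ⇒  Var(R_m) = 212.0750 / 5 = 42.4150
β = Cov / Var(R_m) = 83.9940 / 42.4150 = 1.9803
E(R) = R_f + β × MRP = 5.1% + 1.9803 × 5.7% = 16.39%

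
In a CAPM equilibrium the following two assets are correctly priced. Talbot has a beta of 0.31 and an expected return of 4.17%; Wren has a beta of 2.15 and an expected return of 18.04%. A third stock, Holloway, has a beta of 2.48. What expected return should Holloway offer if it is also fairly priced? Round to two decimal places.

20.53%

MRP (SML slope) = (18.04% − 4.17%) / (2.15 − 0.31) = 13.87% / 1.84 = 7.5380%
R_f (intercept) = 4.17% − 0.31 × 7.5380% = 1.8332%
E(R_Holloway) = R_f + β × MRP = 1.8332% + 2.48 × 7.5380% = 20.53%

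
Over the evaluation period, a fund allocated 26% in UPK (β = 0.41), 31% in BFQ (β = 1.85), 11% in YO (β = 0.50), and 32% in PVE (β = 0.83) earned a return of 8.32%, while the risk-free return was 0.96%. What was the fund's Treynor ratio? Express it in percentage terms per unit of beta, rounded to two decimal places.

β_P = 0.26×0.41 + 0.31×1.85 + 0.11×0.50 + 0.32×0.83 = 1.0007
Treynor = (R_P − R_f) / β_P = (8.32% − 0.96%) / 1.0007 = 7.36% / 1.0007 = 7.35%

7.35%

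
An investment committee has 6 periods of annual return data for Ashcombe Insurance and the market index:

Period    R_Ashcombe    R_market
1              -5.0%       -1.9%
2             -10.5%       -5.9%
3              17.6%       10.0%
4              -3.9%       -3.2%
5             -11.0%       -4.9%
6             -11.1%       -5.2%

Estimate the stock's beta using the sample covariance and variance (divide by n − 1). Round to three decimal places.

Mean R_i = (-5.0 − 10.5 + 17.6 − 3.9 − 11.0 − 11.1) / 6 = -3.9833%
Mean R_m = (-1.9 − 5.9 + 10.0 − 3.2 − 4.9 − 5.2) / 6 = -1.8500%
Σ(R_i − R̄_i)(R_m − R̄_m) = 327.3350  ⇒  Cov = 327.3350 / 5 = 65.4670
Σ(R_m − R̄_m)² = 179.1750  ⇒  Var(R_m) = 179.1750 / 5 = 35.8350
β = Cov / Var(R_m) = 65.4670 / 35.8350 = 1.8269

1.827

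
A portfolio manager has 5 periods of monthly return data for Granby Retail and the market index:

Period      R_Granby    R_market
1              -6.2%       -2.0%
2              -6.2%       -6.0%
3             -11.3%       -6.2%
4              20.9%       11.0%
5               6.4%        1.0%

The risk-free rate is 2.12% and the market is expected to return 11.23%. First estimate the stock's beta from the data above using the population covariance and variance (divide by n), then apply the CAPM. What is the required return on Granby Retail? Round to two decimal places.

18.45%

Mean R_i = (-6.2 − 6.2 − 11.3 + 20.9 + 6.4) / 5 = 0.7200%
Mean R_m = (-2.0 − 6.0 − 6.2 + 11.0 + 1.0) / 5 = -0.4400%
Σ(R_i − R̄_i)(R_m − R̄_m) = 357.5440  ⇒  Cov = 357.5440 / 5 = 71.5088
Σ(R_m − R̄_m)² = 199.4720  ⇒  Var(R_m) = 199.4720 / 5 = 39.8944
β = Cov / Var(R_m) = 71.5088 / 39.8944 = 1.7925
MRP = 11.23% − 2.12% = 9.11%
E(R) = R_f + β × MRP = 2.12% + 1.7925 × 9.11% = 18.45%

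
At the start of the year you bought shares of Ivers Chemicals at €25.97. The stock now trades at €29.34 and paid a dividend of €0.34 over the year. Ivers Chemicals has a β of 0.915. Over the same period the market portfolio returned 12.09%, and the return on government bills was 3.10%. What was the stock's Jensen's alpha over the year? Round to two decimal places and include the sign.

Realised HPR = (P1 + D1 − P0) / P0 = (29.34 + 0.34 − 25.97) / 25.97 = 3.71 / 25.97 = 14.2857%
MRP = 12.09% − 3.10% = 8.99%
CAPM required = R_f + β·MRP = 3.10% + 0.915 × 8.99% = 11.32585%
α = realised − required = 14.2857% − 11.32585% = +2.96%

+2.96%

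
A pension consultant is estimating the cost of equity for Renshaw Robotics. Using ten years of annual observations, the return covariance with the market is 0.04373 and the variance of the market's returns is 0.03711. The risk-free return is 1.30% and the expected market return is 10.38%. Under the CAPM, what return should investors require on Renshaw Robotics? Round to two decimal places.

12.00%

β = Cov(R_i, R_m) / Var(R_m) = 0.04373 / 0.03711 = 1.1784
MRP = 10.38% − 1.30% = 9.08%
E(R) = R_f + β × MRP = 1.30% + 1.1784 × 9.08% = 12.00%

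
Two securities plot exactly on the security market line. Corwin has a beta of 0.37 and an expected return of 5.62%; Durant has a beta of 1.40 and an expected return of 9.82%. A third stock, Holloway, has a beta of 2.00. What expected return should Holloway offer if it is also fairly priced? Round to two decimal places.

12.27%

MRP (SML slope) = (9.82% − 5.62%) / (1.40 − 0.37) = 4.20% / 1.03 = 4.0777%
R_f (intercept) = 5.62% − 0.37 × 4.0777% = 4.1113%
E(R_Holloway) = R_f + β × MRP = 4.1113% + 2.00 × 4.0777% = 12.27%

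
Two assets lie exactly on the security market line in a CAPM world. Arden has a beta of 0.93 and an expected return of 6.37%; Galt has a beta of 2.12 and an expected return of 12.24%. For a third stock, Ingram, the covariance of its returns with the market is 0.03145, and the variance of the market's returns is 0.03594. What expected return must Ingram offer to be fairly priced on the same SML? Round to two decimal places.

6.10%

MRP = (12.24% − 6.37%) / (2.12 − 0.93) = 4.9328%
R_f = 6.37% − 0.93 × 4.9328% = 1.7825%
β_Ingram = Cov / Var(R_m) = 0.03145 / 0.03594 = 0.8751
E(R_Ingram) = R_f + β × MRP = 1.7825% + 0.8751 × 4.9328% = 6.10%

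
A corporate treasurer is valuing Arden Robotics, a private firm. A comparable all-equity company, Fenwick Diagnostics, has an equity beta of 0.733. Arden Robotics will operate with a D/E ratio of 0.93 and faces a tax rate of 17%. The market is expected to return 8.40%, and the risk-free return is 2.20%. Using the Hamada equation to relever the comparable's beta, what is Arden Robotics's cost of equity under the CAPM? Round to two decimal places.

10.25%

β_L = β_U × [1 + (1 − t)(D/E)] = 0.733 × [1 + (1 − 0.17) × 0.93]
    = 0.733 × [1 + 0.83 × 0.93] = 0.733 × 1.7719 = 1.2988
MRP = 8.40% − 2.20% = 6.20%
E(R) = R_f + β_L × MRP = 2.20% + 1.2988 × 6.20% = 10.25%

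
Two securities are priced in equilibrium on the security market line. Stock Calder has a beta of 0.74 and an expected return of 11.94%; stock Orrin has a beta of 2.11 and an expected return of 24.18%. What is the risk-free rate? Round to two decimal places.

Both satisfy E(R) = R_f + β·MRP, so the slope of the SML is
MRP = (24.18% − 11.94%) / (2.11 − 0.74) = 12.24% / 1.37 = 8.9343%
R_f = E(R_Calder) − β_Calder·MRP = 11.94% − 0.74 × 8.9343% = 5.3286%

5.33%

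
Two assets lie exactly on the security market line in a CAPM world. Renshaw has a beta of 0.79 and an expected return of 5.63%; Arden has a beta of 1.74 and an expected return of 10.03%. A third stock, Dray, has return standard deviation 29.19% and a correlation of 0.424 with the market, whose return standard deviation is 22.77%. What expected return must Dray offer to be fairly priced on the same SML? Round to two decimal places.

4.49%

MRP = (10.03% − 5.63%) / (1.74 − 0.79) = 4.6316%
R_f = 5.63% − 0.79 × 4.6316% = 1.9710%
β_Dray = ρ·σ_i/σ_m = 0.424 × 29.19 / 22.77 = 0.5435
E(R_Dray) = R_f + β × MRP = 1.9710% + 0.5435 × 4.6316% = 4.49%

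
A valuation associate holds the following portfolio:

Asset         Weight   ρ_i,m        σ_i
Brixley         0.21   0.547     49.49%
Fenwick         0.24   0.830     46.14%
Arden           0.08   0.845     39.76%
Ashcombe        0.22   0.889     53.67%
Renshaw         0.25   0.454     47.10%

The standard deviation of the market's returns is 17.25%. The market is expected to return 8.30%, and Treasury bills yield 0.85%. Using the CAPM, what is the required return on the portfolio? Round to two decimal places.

15.28%

β_Brixley = 0.547 × 49.49% / 17.25% = 1.5693
β_Fenwick = 0.830 × 46.14% / 17.25% = 2.2201
β_Arden = 0.845 × 39.76% / 17.25% = 1.9477
β_Ashcombe = 0.889 × 53.67% / 17.25% = 2.7659
β_Renshaw = 0.454 × 47.10% / 17.25% = 1.2396
β_P = Σ w_i β_i = 0.21×1.5693 + 0.24×2.2201 + 0.08×1.9477 + 0.22×2.7659 + 0.25×1.2396 = 1.9366
MRP = 8.30% − 0.85% = 7.45%
E(R_P) = R_f + β_P × MRP = 0.85% + 1.9366 × 7.45% = 15.28%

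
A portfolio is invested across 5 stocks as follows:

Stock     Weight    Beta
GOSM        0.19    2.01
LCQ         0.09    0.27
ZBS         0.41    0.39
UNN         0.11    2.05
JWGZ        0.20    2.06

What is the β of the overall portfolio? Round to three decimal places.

β_P = Σ w_i β_i = 0.19×2.01 + 0.09×0.27 + 0.41×0.39 + 0.11×2.05 + 0.20×2.06 = 1.2036

1.204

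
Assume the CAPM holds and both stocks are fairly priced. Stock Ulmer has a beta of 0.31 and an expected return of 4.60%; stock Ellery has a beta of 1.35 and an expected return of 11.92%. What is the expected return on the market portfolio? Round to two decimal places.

9.46%

Both satisfy E(R) = R_f + β·MRP, so the slope of the SML is
MRP = (11.92% − 4.60%) / (1.35 − 0.31) = 7.32% / 1.04 = 7.0385%
R_f = E(R_Ulmer) − β_Ulmer·MRP = 4.60% − 0.31 × 7.0385% = 2.4181%
E(R_m) = R_f + MRP = 2.4181% + 7.0385% = 9.46%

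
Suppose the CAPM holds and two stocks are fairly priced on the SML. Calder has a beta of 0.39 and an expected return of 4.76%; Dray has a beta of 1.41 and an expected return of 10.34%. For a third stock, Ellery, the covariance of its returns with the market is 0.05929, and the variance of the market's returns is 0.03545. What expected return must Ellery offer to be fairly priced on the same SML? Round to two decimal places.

11.78%

MRP = (10.34% − 4.76%) / (1.41 − 0.39) = 5.4706%
R_f = 4.76% − 0.39 × 5.4706% = 2.6265%
β_Ellery = Cov / Var(R_m) = 0.05929 / 0.03545 = 1.6725
E(R_Ellery) = R_f + β × MRP = 2.6265% + 1.6725 × 5.4706% = 11.78%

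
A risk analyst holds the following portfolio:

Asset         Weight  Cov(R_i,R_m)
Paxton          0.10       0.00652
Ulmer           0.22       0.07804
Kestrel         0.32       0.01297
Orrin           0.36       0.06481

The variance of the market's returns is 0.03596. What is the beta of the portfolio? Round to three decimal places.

β_Paxton = 0.00652 / 0.03596 = 0.1813
β_Ulmer = 0.07804 / 0.03596 = 2.1702
β_Kestrel = 0.01297 / 0.03596 = 0.3607
β_Orrin = 0.06481 / 0.03596 = 1.8023
β_P = Σ w_i β_i = 0.10×0.1813 + 0.22×2.1702 + 0.32×0.3607 + 0.36×1.8023 = 1.2598

1.260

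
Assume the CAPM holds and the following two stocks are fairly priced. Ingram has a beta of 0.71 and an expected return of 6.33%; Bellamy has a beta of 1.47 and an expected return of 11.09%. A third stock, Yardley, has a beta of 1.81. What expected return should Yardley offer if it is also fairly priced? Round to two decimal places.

MRP (SML slope) = (11.09% − 6.33%) / (1.47 − 0.71) = 4.76% / 0.76 = 6.2632%
R_f (intercept) = 6.33% − 0.71 × 6.2632% = 1.8831%
E(R_Yardley) = R_f + β × MRP = 1.8831% + 1.81 × 6.2632% = 13.22%

13.22%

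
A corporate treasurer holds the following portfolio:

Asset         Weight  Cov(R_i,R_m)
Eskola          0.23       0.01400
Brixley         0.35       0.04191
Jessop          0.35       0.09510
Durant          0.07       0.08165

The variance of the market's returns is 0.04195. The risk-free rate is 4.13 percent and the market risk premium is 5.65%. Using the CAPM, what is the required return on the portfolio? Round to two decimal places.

β_Eskola = 0.01400 / 0.04195 = 0.3337
β_Brixley = 0.04191 / 0.04195 = 0.9990
β_Jessop = 0.09510 / 0.04195 = 2.2670
β_Durant = 0.08165 / 0.04195 = 1.9464
β_P = Σ w_i β_i = 0.23×0.3337 + 0.35×0.9990 + 0.35×2.2670 + 0.07×1.9464 = 1.3561
E(R_P) = R_f + β_P × MRP = 4.13% + 1.3561 × 5.65% = 11.79%

11.79%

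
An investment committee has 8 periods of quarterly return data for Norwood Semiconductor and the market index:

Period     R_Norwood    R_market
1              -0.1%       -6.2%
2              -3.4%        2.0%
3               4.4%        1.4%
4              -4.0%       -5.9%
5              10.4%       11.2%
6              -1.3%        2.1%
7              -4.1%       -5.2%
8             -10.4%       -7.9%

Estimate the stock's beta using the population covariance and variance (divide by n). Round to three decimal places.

Mean R_i = (-0.1 − 3.4 + 4.4 − 4.0 + 10.4 − 1.3 − 4.1 − 10.4) / 8 = -1.0625%
Mean R_m = (-6.2 + 2.0 + 1.4 − 5.9 + 11.2 + 2.1 − 5.2 − 7.9) / 8 = -1.0625%
Σ(R_i − R̄_i)(R_m − R̄_m) = 231.7788  ⇒  Cov = 231.7788 / 8 = 28.9724
Σ(R_m − R̄_m)² = 289.4788  ⇒  Var(R_m) = 289.4788 / 8 = 36.1849
β = Cov / Var(R_m) = 28.9724 / 36.1849 = 0.8007

0.801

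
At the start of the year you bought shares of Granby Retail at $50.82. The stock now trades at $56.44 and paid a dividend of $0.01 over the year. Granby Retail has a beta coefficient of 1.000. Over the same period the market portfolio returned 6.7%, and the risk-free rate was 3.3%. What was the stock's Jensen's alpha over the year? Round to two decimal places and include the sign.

+4.38%

Realised HPR = (P1 + D1 − P0) / P0 = (56.44 + 0.01 − 50.82) / 50.82 = 5.63 / 50.82 = 11.0783%
MRP = 6.7% − 3.3% = 3.40%
CAPM required = R_f + β·MRP = 3.3% + 1.000 × 3.4% = 6.7000%
α = realised − required = 11.0783% − 6.7000% = +4.38%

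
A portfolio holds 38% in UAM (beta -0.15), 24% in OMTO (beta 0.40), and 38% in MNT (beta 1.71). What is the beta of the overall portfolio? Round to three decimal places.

0.689

β_P = Σ w_i β_i = 0.38×-0.15 + 0.24×0.40 + 0.38×1.71 = 0.6888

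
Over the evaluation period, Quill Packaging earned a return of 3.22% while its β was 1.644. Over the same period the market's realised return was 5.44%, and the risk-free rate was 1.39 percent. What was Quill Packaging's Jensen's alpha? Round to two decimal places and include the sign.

Market excess return = 5.44% − 1.39% = 4.05%
CAPM benchmark = R_f + β(R_m − R_f) = 1.39% + 1.644 × 4.05% = 8.04820%
α = actual − benchmark = 3.22% − 8.04820% = -4.83%

-4.83%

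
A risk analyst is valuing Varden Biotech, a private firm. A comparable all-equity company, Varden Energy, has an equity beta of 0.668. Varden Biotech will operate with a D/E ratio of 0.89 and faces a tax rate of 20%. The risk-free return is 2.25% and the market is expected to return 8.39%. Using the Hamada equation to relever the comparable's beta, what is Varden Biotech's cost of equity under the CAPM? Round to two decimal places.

β_L = β_U × [1 + (1 − t)(D/E)] = 0.668 × [1 + (1 − 0.20) × 0.89]
    = 0.668 × [1 + 0.80 × 0.89] = 0.668 × 1.7120 = 1.1436
MRP = 8.39% − 2.25% = 6.14%
E(R) = R_f + β_L × MRP = 2.25% + 1.1436 × 6.14% = 9.27%

9.27%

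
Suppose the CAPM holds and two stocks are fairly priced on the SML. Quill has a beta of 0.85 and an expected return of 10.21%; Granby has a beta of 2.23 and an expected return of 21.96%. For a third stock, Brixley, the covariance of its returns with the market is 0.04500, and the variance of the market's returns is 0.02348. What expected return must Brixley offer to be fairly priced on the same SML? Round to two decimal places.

MRP = (21.96% − 10.21%) / (2.23 − 0.85) = 8.5145%
R_f = 10.21% − 0.85 × 8.5145% = 2.9727%
β_Brixley = Cov / Var(R_m) = 0.04500 / 0.02348 = 1.9165
E(R_Brixley) = R_f + β × MRP = 2.9727% + 1.9165 × 8.5145% = 19.29%

19.29%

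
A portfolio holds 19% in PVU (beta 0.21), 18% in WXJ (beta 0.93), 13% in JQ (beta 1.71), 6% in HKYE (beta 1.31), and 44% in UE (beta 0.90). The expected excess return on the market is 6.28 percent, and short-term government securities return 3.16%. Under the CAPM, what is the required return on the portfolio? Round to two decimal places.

β_P = Σ w_i β_i = 0.19×0.21 + 0.18×0.93 + 0.13×1.71 + 0.06×1.31 + 0.44×0.90 = 0.9042
E(R_P) = R_f + β_P × MRP = 3.16% + 0.9042 × 6.28% = 8.84%

8.84%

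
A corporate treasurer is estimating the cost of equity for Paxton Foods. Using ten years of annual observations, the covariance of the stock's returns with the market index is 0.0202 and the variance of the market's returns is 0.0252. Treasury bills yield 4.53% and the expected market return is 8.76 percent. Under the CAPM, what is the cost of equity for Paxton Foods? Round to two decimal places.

7.92%

β = Cov(R_i, R_m) / Var(R_m) = 0.0202 / 0.0252 = 0.8016
MRP = 8.76% − 4.53% = 4.23%
E(R) = R_f + β × MRP = 4.53% + 0.8016 × 4.23% = 7.92%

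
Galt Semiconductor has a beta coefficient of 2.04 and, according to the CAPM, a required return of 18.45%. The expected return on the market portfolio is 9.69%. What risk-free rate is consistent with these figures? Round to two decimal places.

E(R) = R_f + β(E(R_m) − R_f) = R_f(1 − β) + β·E(R_m)
18.45% = R_f × (1 − 2.04) + 2.04 × 9.69%
18.45% = R_f × -1.04 + 19.7676%
R_f = (18.45% − 19.7676%) / -1.04 = 1.27%

1.27%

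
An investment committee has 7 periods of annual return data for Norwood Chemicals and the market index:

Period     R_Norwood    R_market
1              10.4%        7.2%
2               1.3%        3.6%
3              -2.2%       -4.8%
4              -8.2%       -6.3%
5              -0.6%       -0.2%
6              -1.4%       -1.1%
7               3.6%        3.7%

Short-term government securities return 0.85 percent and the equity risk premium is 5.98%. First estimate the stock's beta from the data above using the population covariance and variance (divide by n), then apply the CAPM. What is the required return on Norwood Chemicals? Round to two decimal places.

7.42%

Mean R_i = (10.4 + 1.3 − 2.2 − 8.2 − 0.6 − 1.4 + 3.6) / 7 = 0.4143%
Mean R_m = (7.2 + 3.6 − 4.8 − 6.3 − 0.2 − 1.1 + 3.7) / 7 = 0.3000%
Σ(R_i − R̄_i)(R_m − R̄_m) = 155.8900  ⇒  Cov = 155.8900 / 7 = 22.2700
Σ(R_m − R̄_m)² = 141.8400  ⇒  Var(R_m) = 141.8400 / 7 = 20.2629
β = Cov / Var(R_m) = 22.2700 / 20.2629 = 1.0991
E(R) = R_f + β × MRP = 0.85% + 1.0991 × 5.98% = 7.42%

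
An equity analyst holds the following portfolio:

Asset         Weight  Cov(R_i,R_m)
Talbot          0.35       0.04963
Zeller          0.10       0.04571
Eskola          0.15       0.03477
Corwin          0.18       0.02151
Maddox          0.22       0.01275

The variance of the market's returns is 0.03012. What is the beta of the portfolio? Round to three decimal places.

β_Talbot = 0.04963 / 0.03012 = 1.6477
β_Zeller = 0.04571 / 0.03012 = 1.5176
β_Eskola = 0.03477 / 0.03012 = 1.1544
β_Corwin = 0.02151 / 0.03012 = 0.7141
β_Maddox = 0.01275 / 0.03012 = 0.4233
β_P = Σ w_i β_i = 0.35×1.6477 + 0.10×1.5176 + 0.15×1.1544 + 0.18×0.7141 + 0.22×0.4233 = 1.1233

1.123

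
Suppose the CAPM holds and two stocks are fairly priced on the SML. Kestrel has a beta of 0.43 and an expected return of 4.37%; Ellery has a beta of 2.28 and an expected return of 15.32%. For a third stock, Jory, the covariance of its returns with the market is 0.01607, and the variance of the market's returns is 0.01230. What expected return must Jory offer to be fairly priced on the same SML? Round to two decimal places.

MRP = (15.32% − 4.37%) / (2.28 − 0.43) = 5.9189%
R_f = 4.37% − 0.43 × 5.9189% = 1.8249%
β_Jory = Cov / Var(R_m) = 0.01607 / 0.01230 = 1.3065
E(R_Jory) = R_f + β × MRP = 1.8249% + 1.3065 × 5.9189% = 9.56%

9.56%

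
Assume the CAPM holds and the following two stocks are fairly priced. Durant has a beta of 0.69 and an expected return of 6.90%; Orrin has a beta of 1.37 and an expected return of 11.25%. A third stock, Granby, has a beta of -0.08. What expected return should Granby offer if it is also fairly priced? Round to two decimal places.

1.97%

MRP (SML slope) = (11.25% − 6.90%) / (1.37 − 0.69) = 4.35% / 0.68 = 6.3971%
R_f (intercept) = 6.90% − 0.69 × 6.3971% = 2.4860%
E(R_Granby) = R_f + β × MRP = 2.4860% + -0.08 × 6.3971% = 1.97%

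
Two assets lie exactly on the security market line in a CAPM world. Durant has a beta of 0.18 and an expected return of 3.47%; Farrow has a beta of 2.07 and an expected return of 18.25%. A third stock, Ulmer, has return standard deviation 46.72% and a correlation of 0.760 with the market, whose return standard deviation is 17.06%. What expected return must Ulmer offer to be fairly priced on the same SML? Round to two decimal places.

18.34%

MRP = (18.25% − 3.47%) / (2.07 − 0.18) = 7.8201%
R_f = 3.47% − 0.18 × 7.8201% = 2.0624%
β_Ulmer = ρ·σ_i/σ_m = 0.760 × 46.72 / 17.06 = 2.0813
E(R_Ulmer) = R_f + β × MRP = 2.0624% + 2.0813 × 7.8201% = 18.34%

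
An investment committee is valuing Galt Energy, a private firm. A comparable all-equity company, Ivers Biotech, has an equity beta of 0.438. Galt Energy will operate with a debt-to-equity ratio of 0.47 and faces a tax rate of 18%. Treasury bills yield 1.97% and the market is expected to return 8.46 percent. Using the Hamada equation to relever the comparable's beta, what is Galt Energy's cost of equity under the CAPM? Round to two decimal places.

β_L = β_U × [1 + (1 − t)(D/E)] = 0.438 × [1 + (1 − 0.18) × 0.47]
    = 0.438 × [1 + 0.82 × 0.47] = 0.438 × 1.3854 = 0.6068
MRP = 8.46% − 1.97% = 6.49%
E(R) = R_f + β_L × MRP = 1.97% + 0.6068 × 6.49% = 5.91%

5.91%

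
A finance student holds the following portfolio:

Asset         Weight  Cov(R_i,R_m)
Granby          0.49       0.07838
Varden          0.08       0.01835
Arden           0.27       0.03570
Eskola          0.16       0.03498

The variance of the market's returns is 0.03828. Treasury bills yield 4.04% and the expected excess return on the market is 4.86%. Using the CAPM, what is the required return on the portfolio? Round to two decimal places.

11.04%

β_Granby = 0.07838 / 0.03828 = 2.0475
β_Varden = 0.01835 / 0.03828 = 0.4794
β_Arden = 0.03570 / 0.03828 = 0.9326
β_Eskola = 0.03498 / 0.03828 = 0.9138
β_P = Σ w_i β_i = 0.49×2.0475 + 0.08×0.4794 + 0.27×0.9326 + 0.16×0.9138 = 1.4396
E(R_P) = R_f + β_P × MRP = 4.04% + 1.4396 × 4.86% = 11.04%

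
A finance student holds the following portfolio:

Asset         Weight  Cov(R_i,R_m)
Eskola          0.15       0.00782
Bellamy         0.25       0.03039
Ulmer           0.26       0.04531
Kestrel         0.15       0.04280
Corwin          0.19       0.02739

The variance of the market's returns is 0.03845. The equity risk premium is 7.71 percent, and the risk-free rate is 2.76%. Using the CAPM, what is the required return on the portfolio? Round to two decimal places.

β_Eskola = 0.00782 / 0.03845 = 0.2034
β_Bellamy = 0.03039 / 0.03845 = 0.7904
β_Ulmer = 0.04531 / 0.03845 = 1.1784
β_Kestrel = 0.04280 / 0.03845 = 1.1131
β_Corwin = 0.02739 / 0.03845 = 0.7124
β_P = Σ w_i β_i = 0.15×0.2034 + 0.25×0.7904 + 0.26×1.1784 + 0.15×1.1131 + 0.19×0.7124 = 0.8368
E(R_P) = R_f + β_P × MRP = 2.76% + 0.8368 × 7.71% = 9.21%

9.21%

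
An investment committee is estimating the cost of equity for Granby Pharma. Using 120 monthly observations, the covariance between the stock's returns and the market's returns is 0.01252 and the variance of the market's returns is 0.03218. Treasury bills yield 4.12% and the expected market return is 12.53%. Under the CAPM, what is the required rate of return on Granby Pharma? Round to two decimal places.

β = Cov(R_i, R_m) / Var(R_m) = 0.01252 / 0.03218 = 0.3891
MRP = 12.53% − 4.12% = 8.41%
E(R) = R_f + β × MRP = 4.12% + 0.3891 × 8.41% = 7.39%

7.39%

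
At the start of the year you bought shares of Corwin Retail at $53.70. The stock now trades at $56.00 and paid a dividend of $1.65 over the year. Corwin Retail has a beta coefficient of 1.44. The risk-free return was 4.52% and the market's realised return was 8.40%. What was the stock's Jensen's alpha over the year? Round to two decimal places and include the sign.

-2.75%

Realised HPR = (P1 + D1 − P0) / P0 = (56.00 + 1.65 − 53.70) / 53.70 = 3.95 / 53.70 = 7.3557%
MRP = 8.40% − 4.52% = 3.88%
CAPM required = R_f + β·MRP = 4.52% + 1.44 × 3.88% = 10.1072%
α = realised − required = 7.3557% − 10.1072% = -2.75%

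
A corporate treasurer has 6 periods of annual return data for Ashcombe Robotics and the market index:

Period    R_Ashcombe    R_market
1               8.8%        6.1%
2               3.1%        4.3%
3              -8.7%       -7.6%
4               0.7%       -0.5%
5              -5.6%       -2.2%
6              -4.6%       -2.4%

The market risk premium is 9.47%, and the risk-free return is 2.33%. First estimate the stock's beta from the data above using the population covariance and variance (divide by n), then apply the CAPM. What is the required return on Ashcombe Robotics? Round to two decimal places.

14.12%

Mean R_i = (8.8 + 3.1 − 8.7 + 0.7 − 5.6 − 4.6) / 6 = -1.0500%
Mean R_m = (6.1 + 4.3 − 7.6 − 0.5 − 2.2 − 2.4) / 6 = -0.3833%
Σ(R_i − R̄_i)(R_m − R̄_m) = 153.7250  ⇒  Cov = 153.7250 / 6 = 25.6208
Σ(R_m − R̄_m)² = 123.4283  ⇒  Var(R_m) = 123.4283 / 6 = 20.5714
β = Cov / Var(R_m) = 25.6208 / 20.5714 = 1.2455
E(R) = R_f + β × MRP = 2.33% + 1.2455 × 9.47% = 14.12%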